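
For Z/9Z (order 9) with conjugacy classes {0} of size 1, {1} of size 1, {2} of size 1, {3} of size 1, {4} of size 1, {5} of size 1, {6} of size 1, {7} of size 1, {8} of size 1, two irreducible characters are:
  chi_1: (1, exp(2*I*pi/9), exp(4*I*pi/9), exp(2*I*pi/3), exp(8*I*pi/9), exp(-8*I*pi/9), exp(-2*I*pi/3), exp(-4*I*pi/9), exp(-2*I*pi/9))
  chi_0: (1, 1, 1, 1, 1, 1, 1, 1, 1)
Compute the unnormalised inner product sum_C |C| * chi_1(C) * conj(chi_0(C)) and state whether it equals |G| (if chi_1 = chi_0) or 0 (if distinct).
Sum = 0; so <chi_1, chi_0> = 0 (distinct irreducibles are orthogonal).

Proof sketch: Compute term by term over conjugacy classes (|C| * chi_1(C) * conj(chi_0(C))):
  1*(1)*conj(1) + 1*(exp(2*I*pi/9))*conj(1) + 1*(exp(4*I*pi/9))*conj(1) + 1*(exp(2*I*pi/3))*conj(1) + 1*(exp(8*I*pi/9))*conj(1) + 1*(exp(-8*I*pi/9))*conj(1) + 1*(exp(-2*I*pi/3))*conj(1) + 1*(exp(-4*I*pi/9))*conj(1) + 1*(exp(-2*I*pi/9))*conj(1)
  = (1) + (exp(2*I*pi/9)) + (exp(4*I*pi/9)) + (exp(2*I*pi/3)) + (exp(8*I*pi/9)) + (exp(-8*I*pi/9)) + (exp(-2*I*pi/3)) + (exp(-4*I*pi/9)) + (exp(-2*I*pi/9))
  = 0.
(Exp terms are combined using exp(i*s)*conj(exp(i*t)) = exp(i*(s-t)), and sums of them are collapsed using the identity that for every m > 1 the m distinct m-th roots of unity sum to 0, e.g. 1 + exp(2*I*pi/3) + exp(-2*I*pi/3) = 0.)
Dividing by |G| = 9 gives 0/9 = 0, matching the row-orthogonality relation <chi_1, chi_0> = [chi_1 = chi_0].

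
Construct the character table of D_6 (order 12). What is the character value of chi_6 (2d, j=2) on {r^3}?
Conjugacy classes: {e} of size 1, {r^3} of size 1, {r^1, r^5} of size 2, {r^2, r^4} of size 2, {s, sr^2, ...} of size 3, {sr, sr^3, ...} of size 3.
Character table:
  irrep \ class              {e} (size 1)  {r^3} (size 1)  {r^1, r^5} (size 2)  {r^2, r^4} (size 2)  {s, sr^2, ...} (size 3)  {sr, sr^3, ...} (size 3)
  chi_1 (triv)               1             1               1                    1                    1                        1                       
  chi_2 (sign: r->1, s->-1)  1             1               1                    1                    -1                       -1                      
  chi_3 (r->-1, s->1)        1             -1              -1                   1                    1                        -1                      
  chi_4 (r->-1, s->-1)       1             -1              -1                   1                    -1                       1                       
  chi_5 (2d, j=1)            2             -2              1                    -1                   0                        0                       
  chi_6 (2d, j=2)            2             2               -1                   -1                   0                        0                       

Spot check: chi_6 (2d, j=2) on {r^3} = 2.

Explanation: D_6 has order 2*6 = 12 with 6 conjugacy classes, hence 6 irreducibles. Sum of squared dims 1 + 1 + 1 + 1 + 4 + 4 = 12 = |G|. Linear characters come from the abelianisation; the 2-dimensional irreps have character r^k -> 2*cos(2*pi*j*k/6), reflections -> 0.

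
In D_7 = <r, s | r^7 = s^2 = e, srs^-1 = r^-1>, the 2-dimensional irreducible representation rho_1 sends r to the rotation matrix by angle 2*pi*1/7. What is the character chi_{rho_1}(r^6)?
chi_{rho_1}(r^6) = 2*cos(2*pi*1*6/7) = 2*cos(2*pi/7)

Justification: rho_1(r^6) is rotation by angle 2*pi*1*6/7, whose trace is 2*cos(2*pi*1*6/7) = 2*cos(2*pi/7).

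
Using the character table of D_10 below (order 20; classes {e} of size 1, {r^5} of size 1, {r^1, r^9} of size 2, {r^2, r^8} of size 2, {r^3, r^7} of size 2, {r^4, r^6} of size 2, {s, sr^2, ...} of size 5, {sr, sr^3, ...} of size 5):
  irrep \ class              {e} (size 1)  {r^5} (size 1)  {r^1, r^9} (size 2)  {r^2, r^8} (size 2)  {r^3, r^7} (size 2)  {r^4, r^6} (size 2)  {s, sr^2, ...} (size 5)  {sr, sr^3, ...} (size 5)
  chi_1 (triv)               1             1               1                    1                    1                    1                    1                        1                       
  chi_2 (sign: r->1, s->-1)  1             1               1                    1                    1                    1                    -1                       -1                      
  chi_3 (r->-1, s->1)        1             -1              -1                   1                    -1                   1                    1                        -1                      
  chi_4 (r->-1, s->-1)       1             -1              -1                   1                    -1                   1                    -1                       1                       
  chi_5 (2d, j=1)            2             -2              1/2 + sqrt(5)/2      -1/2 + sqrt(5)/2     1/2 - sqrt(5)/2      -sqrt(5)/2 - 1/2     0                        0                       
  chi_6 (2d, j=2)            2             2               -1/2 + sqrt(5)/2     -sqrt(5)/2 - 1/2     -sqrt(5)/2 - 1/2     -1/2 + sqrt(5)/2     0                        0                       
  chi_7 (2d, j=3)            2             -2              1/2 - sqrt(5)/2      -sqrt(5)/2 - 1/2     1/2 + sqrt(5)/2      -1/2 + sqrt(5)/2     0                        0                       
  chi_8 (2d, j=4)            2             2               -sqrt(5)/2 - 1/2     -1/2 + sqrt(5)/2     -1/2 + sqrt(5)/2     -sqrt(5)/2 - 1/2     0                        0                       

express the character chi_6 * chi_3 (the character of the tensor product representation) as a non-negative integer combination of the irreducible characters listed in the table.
chi_6 tensor chi_3 = chi_7 (all other irreducibles have multiplicity 0).

Why: The character of a tensor product is the pointwise product (chi_6 * chi_3)(C) = chi_6(C) * chi_3(C):
  {e}: (2)*(1), {r^5}: (2)*(-1), {r^1, r^9}: (-1/2 + sqrt(5)/2)*(-1), {r^2, r^8}: (-sqrt(5)/2 - 1/2)*(1), {r^3, r^7}: (-sqrt(5)/2 - 1/2)*(-1), {r^4, r^6}: (-1/2 + sqrt(5)/2)*(1), {s, sr^2, ...}: (0)*(1), {sr, sr^3, ...}: (0)*(-1)
so (chi_6 * chi_3) takes values
  {e} -> 2, {r^5} -> -2, {r^1, r^9} -> 1/2 - sqrt(5)/2, {r^2, r^8} -> -sqrt(5)/2 - 1/2, {r^3, r^7} -> 1/2 + sqrt(5)/2, {r^4, r^6} -> -1/2 + sqrt(5)/2, {s, sr^2, ...} -> 0, {sr, sr^3, ...} -> 0.
Now take the inner product of this character with each irreducible chi from the table, <chi_6*chi_3, chi> = (1/20) sum_C |C| (chi_6*chi_3)(C) conj(chi(C)):
  <chi_6*chi_3, chi_1> = (1/20)[1*(2)*conj(1) + 1*(-2)*conj(1) + 2*(1/2 - sqrt(5)/2)*conj(1) + 2*(-sqrt(5)/2 - 1/2)*conj(1) + 2*(1/2 + sqrt(5)/2)*conj(1) + 2*(-1/2 + sqrt(5)/2)*conj(1) + 5*(0)*conj(1) + 5*(0)*conj(1)]
      = (1/20)[(2) + (-2) + (1 - sqrt(5)) + (-sqrt(5) - 1) + (1 + sqrt(5)) + (-1 + sqrt(5)) + (0) + (0)] = 0/20 = 0
  <chi_6*chi_3, chi_2> = (1/20)[1*(2)*conj(1) + 1*(-2)*conj(1) + 2*(1/2 - sqrt(5)/2)*conj(1) + 2*(-sqrt(5)/2 - 1/2)*conj(1) + 2*(1/2 + sqrt(5)/2)*conj(1) + 2*(-1/2 + sqrt(5)/2)*conj(1) + 5*(0)*conj(-1) + 5*(0)*conj(-1)]
      = (1/20)[(2) + (-2) + (1 - sqrt(5)) + (-sqrt(5) - 1) + (1 + sqrt(5)) + (-1 + sqrt(5)) + (0) + (0)] = 0/20 = 0
  <chi_6*chi_3, chi_3> = (1/20)[1*(2)*conj(1) + 1*(-2)*conj(-1) + 2*(1/2 - sqrt(5)/2)*conj(-1) + 2*(-sqrt(5)/2 - 1/2)*conj(1) + 2*(1/2 + sqrt(5)/2)*conj(-1) + 2*(-1/2 + sqrt(5)/2)*conj(1) + 5*(0)*conj(1) + 5*(0)*conj(-1)]
      = (1/20)[(2) + (2) + (-1 + sqrt(5)) + (-sqrt(5) - 1) + (-sqrt(5) - 1) + (-1 + sqrt(5)) + (0) + (0)] = 0/20 = 0
  <chi_6*chi_3, chi_4> = (1/20)[1*(2)*conj(1) + 1*(-2)*conj(-1) + 2*(1/2 - sqrt(5)/2)*conj(-1) + 2*(-sqrt(5)/2 - 1/2)*conj(1) + 2*(1/2 + sqrt(5)/2)*conj(-1) + 2*(-1/2 + sqrt(5)/2)*conj(1) + 5*(0)*conj(-1) + 5*(0)*conj(1)]
      = (1/20)[(2) + (2) + (-1 + sqrt(5)) + (-sqrt(5) - 1) + (-sqrt(5) - 1) + (-1 + sqrt(5)) + (0) + (0)] = 0/20 = 0
  <chi_6*chi_3, chi_5> = (1/20)[1*(2)*conj(2) + 1*(-2)*conj(-2) + 2*(1/2 - sqrt(5)/2)*conj(1/2 + sqrt(5)/2) + 2*(-sqrt(5)/2 - 1/2)*conj(-1/2 + sqrt(5)/2) + 2*(1/2 + sqrt(5)/2)*conj(1/2 - sqrt(5)/2) + 2*(-1/2 + sqrt(5)/2)*conj(-sqrt(5)/2 - 1/2) + 5*(0)*conj(0) + 5*(0)*conj(0)]
      = (1/20)[(4) + (4) + (-2) + (-2) + (-2) + (-2) + (0) + (0)] = 0/20 = 0
  <chi_6*chi_3, chi_6> = (1/20)[1*(2)*conj(2) + 1*(-2)*conj(2) + 2*(1/2 - sqrt(5)/2)*conj(-1/2 + sqrt(5)/2) + 2*(-sqrt(5)/2 - 1/2)*conj(-sqrt(5)/2 - 1/2) + 2*(1/2 + sqrt(5)/2)*conj(-sqrt(5)/2 - 1/2) + 2*(-1/2 + sqrt(5)/2)*conj(-1/2 + sqrt(5)/2) + 5*(0)*conj(0) + 5*(0)*conj(0)]
      = (1/20)[(4) + (-4) + (-3 + sqrt(5)) + (sqrt(5) + 3) + (-3 - sqrt(5)) + (3 - sqrt(5)) + (0) + (0)] = 0/20 = 0
  <chi_6*chi_3, chi_7> = (1/20)[1*(2)*conj(2) + 1*(-2)*conj(-2) + 2*(1/2 - sqrt(5)/2)*conj(1/2 - sqrt(5)/2) + 2*(-sqrt(5)/2 - 1/2)*conj(-sqrt(5)/2 - 1/2) + 2*(1/2 + sqrt(5)/2)*conj(1/2 + sqrt(5)/2) + 2*(-1/2 + sqrt(5)/2)*conj(-1/2 + sqrt(5)/2) + 5*(0)*conj(0) + 5*(0)*conj(0)]
      = (1/20)[(4) + (4) + (3 - sqrt(5)) + (sqrt(5) + 3) + (sqrt(5) + 3) + (3 - sqrt(5)) + (0) + (0)] = 20/20 = 1
  <chi_6*chi_3, chi_8> = (1/20)[1*(2)*conj(2) + 1*(-2)*conj(2) + 2*(1/2 - sqrt(5)/2)*conj(-sqrt(5)/2 - 1/2) + 2*(-sqrt(5)/2 - 1/2)*conj(-1/2 + sqrt(5)/2) + 2*(1/2 + sqrt(5)/2)*conj(-1/2 + sqrt(5)/2) + 2*(-1/2 + sqrt(5)/2)*conj(-sqrt(5)/2 - 1/2) + 5*(0)*conj(0) + 5*(0)*conj(0)]
      = (1/20)[(4) + (-4) + (2) + (-2) + (2) + (-2) + (0) + (0)] = 0/20 = 0
Hence the multiplicities are chi_7: 1. Dimension check: dim(chi_6)*dim(chi_3) = 2*1 = 2 and sum (mult * dim) = 1*2 = 2.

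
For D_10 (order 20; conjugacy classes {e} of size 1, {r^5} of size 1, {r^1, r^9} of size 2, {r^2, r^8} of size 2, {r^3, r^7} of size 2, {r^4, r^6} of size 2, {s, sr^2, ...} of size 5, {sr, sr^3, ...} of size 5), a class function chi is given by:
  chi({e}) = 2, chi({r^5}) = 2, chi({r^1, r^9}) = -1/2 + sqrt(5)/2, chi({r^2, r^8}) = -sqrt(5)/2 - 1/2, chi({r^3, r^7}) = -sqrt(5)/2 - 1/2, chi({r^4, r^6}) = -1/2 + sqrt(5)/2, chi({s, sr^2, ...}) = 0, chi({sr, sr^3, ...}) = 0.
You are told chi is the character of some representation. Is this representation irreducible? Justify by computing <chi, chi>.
Irreducible: <chi, chi> = 1.

Reasoning: <chi, chi> = (1/|G|) sum_C |C| * |chi(C)|^2 = (1/20)[1*|2|^2 + 1*|2|^2 + 2*|-1/2 + sqrt(5)/2|^2 + 2*|-sqrt(5)/2 - 1/2|^2 + 2*|-sqrt(5)/2 - 1/2|^2 + 2*|-1/2 + sqrt(5)/2|^2 + 5*|0|^2 + 5*|0|^2]
  = (1/20)[(4) + (4) + (3 - sqrt(5)) + (sqrt(5) + 3) + (sqrt(5) + 3) + (3 - sqrt(5)) + (0) + (0)] = 20/20 = 1.
A character is irreducible iff <chi, chi> = 1, so this representation is irreducible.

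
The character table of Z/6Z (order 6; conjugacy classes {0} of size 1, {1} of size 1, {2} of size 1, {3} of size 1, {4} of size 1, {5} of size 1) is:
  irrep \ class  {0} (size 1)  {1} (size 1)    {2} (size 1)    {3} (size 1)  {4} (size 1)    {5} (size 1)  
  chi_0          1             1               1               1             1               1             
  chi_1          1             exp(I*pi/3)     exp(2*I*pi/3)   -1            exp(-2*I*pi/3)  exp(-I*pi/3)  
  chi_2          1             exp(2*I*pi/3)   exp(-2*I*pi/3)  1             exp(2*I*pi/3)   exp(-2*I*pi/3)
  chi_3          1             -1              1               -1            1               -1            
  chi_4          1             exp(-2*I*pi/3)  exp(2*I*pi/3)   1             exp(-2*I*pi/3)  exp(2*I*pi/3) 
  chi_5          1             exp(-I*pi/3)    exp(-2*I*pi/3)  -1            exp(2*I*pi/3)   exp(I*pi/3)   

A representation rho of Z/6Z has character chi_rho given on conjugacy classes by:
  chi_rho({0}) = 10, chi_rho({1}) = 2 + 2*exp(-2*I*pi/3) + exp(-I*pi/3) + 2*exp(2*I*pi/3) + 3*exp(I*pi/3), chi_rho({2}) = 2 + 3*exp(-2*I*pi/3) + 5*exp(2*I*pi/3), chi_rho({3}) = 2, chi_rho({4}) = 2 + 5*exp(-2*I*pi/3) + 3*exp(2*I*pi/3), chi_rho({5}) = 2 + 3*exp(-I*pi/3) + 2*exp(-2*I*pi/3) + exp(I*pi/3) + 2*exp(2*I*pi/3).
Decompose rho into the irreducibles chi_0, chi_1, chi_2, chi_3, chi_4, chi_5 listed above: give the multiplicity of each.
Multiplicities: chi_0: 2, chi_1: 3, chi_2: 2, chi_3: 0, chi_4: 2, chi_5: 1.

Use <chi_rho, chi> = (1/|G|) sum_C |C| * chi_rho(C) * conj(chi(C)) with |G| = 6 for each irreducible chi in the table:
  <chi_rho, chi_0> = (1/6)[1*(10)*conj(1) + 1*(2 + 2*exp(-2*I*pi/3) + exp(-I*pi/3) + 2*exp(2*I*pi/3) + 3*exp(I*pi/3))*conj(1) + 1*(2 + 3*exp(-2*I*pi/3) + 5*exp(2*I*pi/3))*conj(1) + 1*(2)*conj(1) + 1*(2 + 5*exp(-2*I*pi/3) + 3*exp(2*I*pi/3))*conj(1) + 1*(2 + 3*exp(-I*pi/3) + 2*exp(-2*I*pi/3) + exp(I*pi/3) + 2*exp(2*I*pi/3))*conj(1)]
      = (1/6)[(10) + (2 + 2*exp(-2*I*pi/3) + exp(-I*pi/3) + 2*exp(2*I*pi/3) + 3*exp(I*pi/3)) + (2 + 3*exp(-2*I*pi/3) + 5*exp(2*I*pi/3)) + (2) + (2 + 5*exp(-2*I*pi/3) + 3*exp(2*I*pi/3)) + (2 + 3*exp(-I*pi/3) + 2*exp(-2*I*pi/3) + exp(I*pi/3) + 2*exp(2*I*pi/3))] = 12/6 = 2
  <chi_rho, chi_1> = (1/6)[1*(10)*conj(1) + 1*(2 + 2*exp(-2*I*pi/3) + exp(-I*pi/3) + 2*exp(2*I*pi/3) + 3*exp(I*pi/3))*conj(exp(I*pi/3)) + 1*(2 + 3*exp(-2*I*pi/3) + 5*exp(2*I*pi/3))*conj(exp(2*I*pi/3)) + 1*(2)*conj(-1) + 1*(2 + 5*exp(-2*I*pi/3) + 3*exp(2*I*pi/3))*conj(exp(-2*I*pi/3)) + 1*(2 + 3*exp(-I*pi/3) + 2*exp(-2*I*pi/3) + exp(I*pi/3) + 2*exp(2*I*pi/3))*conj(exp(-I*pi/3))]
      = (1/6)[(10) + (1 + 2*exp(-I*pi/3) + exp(-2*I*pi/3) + 2*exp(I*pi/3)) + (5 + 2*exp(-2*I*pi/3) + 3*exp(2*I*pi/3)) + (-2) + (5 + 3*exp(-2*I*pi/3) + 2*exp(2*I*pi/3)) + (1 + 2*exp(-I*pi/3) + exp(2*I*pi/3) + 2*exp(I*pi/3))] = 18/6 = 3
  <chi_rho, chi_2> = (1/6)[1*(10)*conj(1) + 1*(2 + 2*exp(-2*I*pi/3) + exp(-I*pi/3) + 2*exp(2*I*pi/3) + 3*exp(I*pi/3))*conj(exp(2*I*pi/3)) + 1*(2 + 3*exp(-2*I*pi/3) + 5*exp(2*I*pi/3))*conj(exp(-2*I*pi/3)) + 1*(2)*conj(1) + 1*(2 + 5*exp(-2*I*pi/3) + 3*exp(2*I*pi/3))*conj(exp(2*I*pi/3)) + 1*(2 + 3*exp(-I*pi/3) + 2*exp(-2*I*pi/3) + exp(I*pi/3) + 2*exp(2*I*pi/3))*conj(exp(-2*I*pi/3))]
      = (1/6)[(10) + (1 + 3*exp(-I*pi/3) + 2*exp(-2*I*pi/3) + 2*exp(2*I*pi/3)) + (3 + 5*exp(-2*I*pi/3) + 2*exp(2*I*pi/3)) + (2) + (3 + 2*exp(-2*I*pi/3) + 5*exp(2*I*pi/3)) + (1 + 2*exp(-2*I*pi/3) + 2*exp(2*I*pi/3) + 3*exp(I*pi/3))] = 12/6 = 2
  <chi_rho, chi_3> = (1/6)[1*(10)*conj(1) + 1*(2 + 2*exp(-2*I*pi/3) + exp(-I*pi/3) + 2*exp(2*I*pi/3) + 3*exp(I*pi/3))*conj(-1) + 1*(2 + 3*exp(-2*I*pi/3) + 5*exp(2*I*pi/3))*conj(1) + 1*(2)*conj(-1) + 1*(2 + 5*exp(-2*I*pi/3) + 3*exp(2*I*pi/3))*conj(1) + 1*(2 + 3*exp(-I*pi/3) + 2*exp(-2*I*pi/3) + exp(I*pi/3) + 2*exp(2*I*pi/3))*conj(-1)]
      = (1/6)[(10) + (-2 - 3*exp(I*pi/3) - 2*exp(2*I*pi/3) - exp(-I*pi/3) - 2*exp(-2*I*pi/3)) + (2 + 3*exp(-2*I*pi/3) + 5*exp(2*I*pi/3)) + (-2) + (2 + 5*exp(-2*I*pi/3) + 3*exp(2*I*pi/3)) + (-2 - 2*exp(2*I*pi/3) - exp(I*pi/3) - 2*exp(-2*I*pi/3) - 3*exp(-I*pi/3))] = 0/6 = 0
  <chi_rho, chi_4> = (1/6)[1*(10)*conj(1) + 1*(2 + 2*exp(-2*I*pi/3) + exp(-I*pi/3) + 2*exp(2*I*pi/3) + 3*exp(I*pi/3))*conj(exp(-2*I*pi/3)) + 1*(2 + 3*exp(-2*I*pi/3) + 5*exp(2*I*pi/3))*conj(exp(2*I*pi/3)) + 1*(2)*conj(1) + 1*(2 + 5*exp(-2*I*pi/3) + 3*exp(2*I*pi/3))*conj(exp(-2*I*pi/3)) + 1*(2 + 3*exp(-I*pi/3) + 2*exp(-2*I*pi/3) + exp(I*pi/3) + 2*exp(2*I*pi/3))*conj(exp(2*I*pi/3))]
      = (1/6)[(10) + (-1 + 2*exp(-2*I*pi/3) + exp(I*pi/3) + 2*exp(2*I*pi/3)) + (5 + 2*exp(-2*I*pi/3) + 3*exp(2*I*pi/3)) + (2) + (5 + 3*exp(-2*I*pi/3) + 2*exp(2*I*pi/3)) + (-1 + 2*exp(-2*I*pi/3) + exp(-I*pi/3) + 2*exp(2*I*pi/3))] = 12/6 = 2
  <chi_rho, chi_5> = (1/6)[1*(10)*conj(1) + 1*(2 + 2*exp(-2*I*pi/3) + exp(-I*pi/3) + 2*exp(2*I*pi/3) + 3*exp(I*pi/3))*conj(exp(-I*pi/3)) + 1*(2 + 3*exp(-2*I*pi/3) + 5*exp(2*I*pi/3))*conj(exp(-2*I*pi/3)) + 1*(2)*conj(-1) + 1*(2 + 5*exp(-2*I*pi/3) + 3*exp(2*I*pi/3))*conj(exp(2*I*pi/3)) + 1*(2 + 3*exp(-I*pi/3) + 2*exp(-2*I*pi/3) + exp(I*pi/3) + 2*exp(2*I*pi/3))*conj(exp(I*pi/3))]
      = (1/6)[(10) + (-1 + 2*exp(-I*pi/3) + 2*exp(I*pi/3) + 3*exp(2*I*pi/3)) + (3 + 5*exp(-2*I*pi/3) + 2*exp(2*I*pi/3)) + (-2) + (3 + 2*exp(-2*I*pi/3) + 5*exp(2*I*pi/3)) + (-1 + 3*exp(-2*I*pi/3) + 2*exp(-I*pi/3) + 2*exp(I*pi/3))] = 6/6 = 1
(Exp terms are combined using exp(i*s)*conj(exp(i*t)) = exp(i*(s-t)), and sums of them are collapsed using the identity that for every m > 1 the m distinct m-th roots of unity sum to 0, e.g. 1 + exp(2*I*pi/3) + exp(-2*I*pi/3) = 0.)
Dimension check: dim(rho) = sum (mult * dim) = 2*1 + 3*1 + 2*1 + 0*1 + 2*1 + 1*1 = 10 = chi_rho(e) = 10.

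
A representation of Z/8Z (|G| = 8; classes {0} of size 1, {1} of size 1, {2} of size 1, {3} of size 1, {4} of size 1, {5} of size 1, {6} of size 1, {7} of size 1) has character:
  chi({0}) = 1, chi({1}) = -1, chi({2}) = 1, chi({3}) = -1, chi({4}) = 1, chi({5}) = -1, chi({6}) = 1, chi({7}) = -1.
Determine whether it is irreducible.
Irreducible: <chi, chi> = 1.

Solution. <chi, chi> = (1/|G|) sum_C |C| * |chi(C)|^2 = (1/8)[1*|1|^2 + 1*|-1|^2 + 1*|1|^2 + 1*|-1|^2 + 1*|1|^2 + 1*|-1|^2 + 1*|1|^2 + 1*|-1|^2]
  = (1/8)[(1) + (1) + (1) + (1) + (1) + (1) + (1) + (1)] = 8/8 = 1.
(Exp terms are combined using exp(i*s)*conj(exp(i*t)) = exp(i*(s-t)), and sums of them are collapsed using the identity that for every m > 1 the m distinct m-th roots of unity sum to 0, e.g. 1 + exp(2*I*pi/3) + exp(-2*I*pi/3) = 0.)
A character is irreducible iff <chi, chi> = 1, so this representation is irreducible.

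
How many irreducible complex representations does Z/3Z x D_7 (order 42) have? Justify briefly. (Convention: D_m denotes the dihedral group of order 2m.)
15

Working: The number of irreducible complex representations of a finite group equals its number of conjugacy classes. For a direct product, #classes(G x H) = #classes(G) * #classes(H). Z/3Z has 3 classes (abelian), D_7 has 5 classes, so 3 * 5 = 15, so Z/3Z x D_7 (order 42) has exactly 15 irreducible complex representations.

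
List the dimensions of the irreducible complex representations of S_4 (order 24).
Dimensions: 1, 1, 2, 3, 3

There are 5 irreducibles (= number of conjugacy classes). Their dimensions d_i satisfy sum d_i^2 = |G| = 24: 1 + 1 + 4 + 9 + 9 = 24.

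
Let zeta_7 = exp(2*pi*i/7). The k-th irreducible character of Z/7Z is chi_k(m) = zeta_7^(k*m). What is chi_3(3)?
chi_3(3) = zeta_7^9 = exp(4*I*pi/7)

Reasoning: chi_3(3) = zeta_7^(3*3) = zeta_7^9. Since zeta_7^7 = 1, this equals zeta_7^2 = exp(2*pi*i*2/7) = exp(4*I*pi/7).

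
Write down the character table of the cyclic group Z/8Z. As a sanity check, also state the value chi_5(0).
Character table of Z/8Z (irreps indexed chi_0,...,chi_7 with chi_k(m) = zeta_8^(k*m), zeta_8 = exp(2*pi*i/8)):
  irrep \ class  {0} (size 1)  {1} (size 1)    {2} (size 1)  {3} (size 1)    {4} (size 1)  {5} (size 1)    {6} (size 1)  {7} (size 1)  
  chi_0          1             1               1             1               1             1               1             1             
  chi_1          1             exp(I*pi/4)     I             exp(3*I*pi/4)   -1            exp(-3*I*pi/4)  -I            exp(-I*pi/4)  
  chi_2          1             I               -1            -I              1             I               -1            -I            
  chi_3          1             exp(3*I*pi/4)   -I            exp(I*pi/4)     -1            exp(-I*pi/4)    I             exp(-3*I*pi/4)
  chi_4          1             -1              1             -1              1             -1              1             -1            
  chi_5          1             exp(-3*I*pi/4)  I             exp(-I*pi/4)    -1            exp(I*pi/4)     -I            exp(3*I*pi/4) 
  chi_6          1             -I              -1            I               1             -I              -1            I             
  chi_7          1             exp(-I*pi/4)    -I            exp(-3*I*pi/4)  -1            exp(3*I*pi/4)   I             exp(I*pi/4)   

Spot check: chi_5(0) = zeta_8^(5*0) = zeta_8^0 = 1.

Derivation: Z/8Z is abelian, so all 8 irreducible complex representations are 1-dimensional. They are given by chi_k(m) = zeta_8^(k*m) for k = 0,...,7. Row orthogonality: sum_m chi_k(m) conj(chi_l(m)) = 8 * [k = l].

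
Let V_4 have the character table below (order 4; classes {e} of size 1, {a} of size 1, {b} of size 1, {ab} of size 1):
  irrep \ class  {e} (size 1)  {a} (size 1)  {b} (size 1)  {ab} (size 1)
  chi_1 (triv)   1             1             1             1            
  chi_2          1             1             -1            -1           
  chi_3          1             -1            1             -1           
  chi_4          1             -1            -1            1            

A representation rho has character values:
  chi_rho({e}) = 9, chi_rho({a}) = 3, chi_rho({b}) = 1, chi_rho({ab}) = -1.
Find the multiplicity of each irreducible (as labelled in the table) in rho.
Multiplicities: chi_1: 3, chi_2: 3, chi_3: 2, chi_4: 1.

Derivation: Use <chi_rho, chi> = (1/|G|) sum_C |C| * chi_rho(C) * conj(chi(C)) with |G| = 4 for each irreducible chi in the table:
  <chi_rho, chi_1> = (1/4)[1*(9)*conj(1) + 1*(3)*conj(1) + 1*(1)*conj(1) + 1*(-1)*conj(1)]
      = (1/4)[(9) + (3) + (1) + (-1)] = 12/4 = 3
  <chi_rho, chi_2> = (1/4)[1*(9)*conj(1) + 1*(3)*conj(1) + 1*(1)*conj(-1) + 1*(-1)*conj(-1)]
      = (1/4)[(9) + (3) + (-1) + (1)] = 12/4 = 3
  <chi_rho, chi_3> = (1/4)[1*(9)*conj(1) + 1*(3)*conj(-1) + 1*(1)*conj(1) + 1*(-1)*conj(-1)]
      = (1/4)[(9) + (-3) + (1) + (1)] = 8/4 = 2
  <chi_rho, chi_4> = (1/4)[1*(9)*conj(1) + 1*(3)*conj(-1) + 1*(1)*conj(-1) + 1*(-1)*conj(1)]
      = (1/4)[(9) + (-3) + (-1) + (-1)] = 4/4 = 1
Dimension check: dim(rho) = sum (mult * dim) = 3*1 + 3*1 + 2*1 + 1*1 = 9 = chi_rho(e) = 9.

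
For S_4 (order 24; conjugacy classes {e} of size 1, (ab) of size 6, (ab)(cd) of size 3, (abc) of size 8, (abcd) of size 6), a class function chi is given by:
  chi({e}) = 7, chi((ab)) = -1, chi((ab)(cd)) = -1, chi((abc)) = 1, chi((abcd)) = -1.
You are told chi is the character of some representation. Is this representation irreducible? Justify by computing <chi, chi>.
Not irreducible (reducible): <chi, chi> = 3 > 1.

Justification: <chi, chi> = (1/|G|) sum_C |C| * |chi(C)|^2 = (1/24)[1*|7|^2 + 6*|-1|^2 + 3*|-1|^2 + 8*|1|^2 + 6*|-1|^2]
  = (1/24)[(49) + (6) + (3) + (8) + (6)] = 72/24 = 3.
A character is irreducible iff <chi, chi> = 1, so this representation is reducible.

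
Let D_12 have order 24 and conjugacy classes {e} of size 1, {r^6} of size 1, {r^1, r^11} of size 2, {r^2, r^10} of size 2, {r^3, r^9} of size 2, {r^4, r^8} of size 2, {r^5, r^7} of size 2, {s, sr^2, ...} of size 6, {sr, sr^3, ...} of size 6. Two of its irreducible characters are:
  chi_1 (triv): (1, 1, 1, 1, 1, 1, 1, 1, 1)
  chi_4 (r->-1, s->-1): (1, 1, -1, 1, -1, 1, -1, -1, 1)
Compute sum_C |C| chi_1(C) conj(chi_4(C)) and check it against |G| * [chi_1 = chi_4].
Sum = 0; so <chi_1, chi_4> = 0 (distinct irreducibles are orthogonal).

Why: Compute term by term over conjugacy classes (|C| * chi_1(C) * conj(chi_4(C))):
  1*(1)*conj(1) + 1*(1)*conj(1) + 2*(1)*conj(-1) + 2*(1)*conj(1) + 2*(1)*conj(-1) + 2*(1)*conj(1) + 2*(1)*conj(-1) + 6*(1)*conj(-1) + 6*(1)*conj(1)
  = (1) + (1) + (-2) + (2) + (-2) + (2) + (-2) + (-6) + (6)
  = 0.
Dividing by |G| = 24 gives 0/24 = 0, matching the row-orthogonality relation <chi_1, chi_4> = [chi_1 = chi_4].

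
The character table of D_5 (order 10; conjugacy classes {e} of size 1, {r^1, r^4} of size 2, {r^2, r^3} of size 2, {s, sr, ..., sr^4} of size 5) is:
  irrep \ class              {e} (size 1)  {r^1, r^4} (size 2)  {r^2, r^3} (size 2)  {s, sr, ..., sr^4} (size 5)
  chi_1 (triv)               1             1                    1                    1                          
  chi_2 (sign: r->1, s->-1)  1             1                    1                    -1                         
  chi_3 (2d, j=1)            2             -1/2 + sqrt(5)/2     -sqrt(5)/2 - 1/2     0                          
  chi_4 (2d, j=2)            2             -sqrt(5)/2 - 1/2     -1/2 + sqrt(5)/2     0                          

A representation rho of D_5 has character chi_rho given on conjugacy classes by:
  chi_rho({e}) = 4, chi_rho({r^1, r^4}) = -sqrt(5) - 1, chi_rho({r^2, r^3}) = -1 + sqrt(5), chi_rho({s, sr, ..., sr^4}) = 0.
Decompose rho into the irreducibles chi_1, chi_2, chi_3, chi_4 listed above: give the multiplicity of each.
Multiplicities: chi_1: 0, chi_2: 0, chi_3: 0, chi_4: 2.

Solution. Use <chi_rho, chi> = (1/|G|) sum_C |C| * chi_rho(C) * conj(chi(C)) with |G| = 10 for each irreducible chi in the table:
  <chi_rho, chi_1> = (1/10)[1*(4)*conj(1) + 2*(-sqrt(5) - 1)*conj(1) + 2*(-1 + sqrt(5))*conj(1) + 5*(0)*conj(1)]
      = (1/10)[(4) + (-2*sqrt(5) - 2) + (-2 + 2*sqrt(5)) + (0)] = 0/10 = 0
  <chi_rho, chi_2> = (1/10)[1*(4)*conj(1) + 2*(-sqrt(5) - 1)*conj(1) + 2*(-1 + sqrt(5))*conj(1) + 5*(0)*conj(-1)]
      = (1/10)[(4) + (-2*sqrt(5) - 2) + (-2 + 2*sqrt(5)) + (0)] = 0/10 = 0
  <chi_rho, chi_3> = (1/10)[1*(4)*conj(2) + 2*(-sqrt(5) - 1)*conj(-1/2 + sqrt(5)/2) + 2*(-1 + sqrt(5))*conj(-sqrt(5)/2 - 1/2) + 5*(0)*conj(0)]
      = (1/10)[(8) + (-4) + (-4) + (0)] = 0/10 = 0
  <chi_rho, chi_4> = (1/10)[1*(4)*conj(2) + 2*(-sqrt(5) - 1)*conj(-sqrt(5)/2 - 1/2) + 2*(-1 + sqrt(5))*conj(-1/2 + sqrt(5)/2) + 5*(0)*conj(0)]
      = (1/10)[(8) + (2*sqrt(5) + 6) + (6 - 2*sqrt(5)) + (0)] = 20/10 = 2
Dimension check: dim(rho) = sum (mult * dim) = 0*1 + 0*1 + 0*2 + 2*2 = 4 = chi_rho(e) = 4.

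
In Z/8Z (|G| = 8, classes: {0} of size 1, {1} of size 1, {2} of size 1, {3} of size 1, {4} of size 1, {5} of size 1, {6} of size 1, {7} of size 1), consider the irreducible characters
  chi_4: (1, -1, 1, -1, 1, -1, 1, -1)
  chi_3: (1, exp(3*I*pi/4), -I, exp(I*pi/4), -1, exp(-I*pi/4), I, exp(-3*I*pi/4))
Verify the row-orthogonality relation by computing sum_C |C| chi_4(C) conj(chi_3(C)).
Sum = 0; so <chi_4, chi_3> = 0 (distinct irreducibles are orthogonal).

Reasoning: Compute term by term over conjugacy classes (|C| * chi_4(C) * conj(chi_3(C))):
  1*(1)*conj(1) + 1*(-1)*conj(exp(3*I*pi/4)) + 1*(1)*conj(-I) + 1*(-1)*conj(exp(I*pi/4)) + 1*(1)*conj(-1) + 1*(-1)*conj(exp(-I*pi/4)) + 1*(1)*conj(I) + 1*(-1)*conj(exp(-3*I*pi/4))
  = (1) + (-exp(-3*I*pi/4)) + (I) + (-exp(-I*pi/4)) + (-1) + (-exp(I*pi/4)) + (-I) + (-exp(3*I*pi/4))
  = 0.
(Exp terms are combined using exp(i*s)*conj(exp(i*t)) = exp(i*(s-t)), and sums of them are collapsed using the identity that for every m > 1 the m distinct m-th roots of unity sum to 0, e.g. 1 + exp(2*I*pi/3) + exp(-2*I*pi/3) = 0.)
Dividing by |G| = 8 gives 0/8 = 0, matching the row-orthogonality relation <chi_4, chi_3> = [chi_4 = chi_3].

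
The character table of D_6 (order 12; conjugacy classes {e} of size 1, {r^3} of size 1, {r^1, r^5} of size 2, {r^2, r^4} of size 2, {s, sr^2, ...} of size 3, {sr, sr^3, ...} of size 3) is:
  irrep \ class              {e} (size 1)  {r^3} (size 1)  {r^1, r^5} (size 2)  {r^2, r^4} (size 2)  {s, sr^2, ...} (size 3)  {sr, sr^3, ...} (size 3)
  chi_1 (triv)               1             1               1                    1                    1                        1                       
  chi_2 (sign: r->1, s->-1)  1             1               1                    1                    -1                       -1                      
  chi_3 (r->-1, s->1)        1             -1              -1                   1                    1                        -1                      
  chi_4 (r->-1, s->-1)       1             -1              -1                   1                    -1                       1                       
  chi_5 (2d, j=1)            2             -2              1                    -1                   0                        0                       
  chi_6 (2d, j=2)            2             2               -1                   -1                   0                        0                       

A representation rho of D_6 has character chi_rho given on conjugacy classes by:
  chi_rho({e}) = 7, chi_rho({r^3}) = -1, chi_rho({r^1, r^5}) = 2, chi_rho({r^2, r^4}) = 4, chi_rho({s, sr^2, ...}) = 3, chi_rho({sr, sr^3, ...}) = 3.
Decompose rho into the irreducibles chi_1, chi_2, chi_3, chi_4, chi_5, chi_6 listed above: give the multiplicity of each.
Multiplicities: chi_1: 3, chi_2: 0, chi_3: 1, chi_4: 1, chi_5: 1, chi_6: 0.

Derivation: Use <chi_rho, chi> = (1/|G|) sum_C |C| * chi_rho(C) * conj(chi(C)) with |G| = 12 for each irreducible chi in the table:
  <chi_rho, chi_1> = (1/12)[1*(7)*conj(1) + 1*(-1)*conj(1) + 2*(2)*conj(1) + 2*(4)*conj(1) + 3*(3)*conj(1) + 3*(3)*conj(1)]
      = (1/12)[(7) + (-1) + (4) + (8) + (9) + (9)] = 36/12 = 3
  <chi_rho, chi_2> = (1/12)[1*(7)*conj(1) + 1*(-1)*conj(1) + 2*(2)*conj(1) + 2*(4)*conj(1) + 3*(3)*conj(-1) + 3*(3)*conj(-1)]
      = (1/12)[(7) + (-1) + (4) + (8) + (-9) + (-9)] = 0/12 = 0
  <chi_rho, chi_3> = (1/12)[1*(7)*conj(1) + 1*(-1)*conj(-1) + 2*(2)*conj(-1) + 2*(4)*conj(1) + 3*(3)*conj(1) + 3*(3)*conj(-1)]
      = (1/12)[(7) + (1) + (-4) + (8) + (9) + (-9)] = 12/12 = 1
  <chi_rho, chi_4> = (1/12)[1*(7)*conj(1) + 1*(-1)*conj(-1) + 2*(2)*conj(-1) + 2*(4)*conj(1) + 3*(3)*conj(-1) + 3*(3)*conj(1)]
      = (1/12)[(7) + (1) + (-4) + (8) + (-9) + (9)] = 12/12 = 1
  <chi_rho, chi_5> = (1/12)[1*(7)*conj(2) + 1*(-1)*conj(-2) + 2*(2)*conj(1) + 2*(4)*conj(-1) + 3*(3)*conj(0) + 3*(3)*conj(0)]
      = (1/12)[(14) + (2) + (4) + (-8) + (0) + (0)] = 12/12 = 1
  <chi_rho, chi_6> = (1/12)[1*(7)*conj(2) + 1*(-1)*conj(2) + 2*(2)*conj(-1) + 2*(4)*conj(-1) + 3*(3)*conj(0) + 3*(3)*conj(0)]
      = (1/12)[(14) + (-2) + (-4) + (-8) + (0) + (0)] = 0/12 = 0
Dimension check: dim(rho) = sum (mult * dim) = 3*1 + 0*1 + 1*1 + 1*1 + 1*2 + 0*2 = 7 = chi_rho(e) = 7.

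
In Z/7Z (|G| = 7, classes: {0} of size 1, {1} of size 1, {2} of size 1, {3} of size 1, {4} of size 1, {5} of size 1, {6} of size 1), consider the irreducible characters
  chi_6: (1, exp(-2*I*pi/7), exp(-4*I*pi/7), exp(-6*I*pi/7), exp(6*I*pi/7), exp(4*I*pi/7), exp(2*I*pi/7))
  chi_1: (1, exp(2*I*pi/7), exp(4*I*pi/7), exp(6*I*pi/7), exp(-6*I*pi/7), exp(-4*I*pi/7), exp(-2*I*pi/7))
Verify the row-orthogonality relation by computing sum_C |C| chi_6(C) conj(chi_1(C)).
Sum = 0; so <chi_6, chi_1> = 0 (distinct irreducibles are orthogonal).

Reasoning: Compute term by term over conjugacy classes (|C| * chi_6(C) * conj(chi_1(C))):
  1*(1)*conj(1) + 1*(exp(-2*I*pi/7))*conj(exp(2*I*pi/7)) + 1*(exp(-4*I*pi/7))*conj(exp(4*I*pi/7)) + 1*(exp(-6*I*pi/7))*conj(exp(6*I*pi/7)) + 1*(exp(6*I*pi/7))*conj(exp(-6*I*pi/7)) + 1*(exp(4*I*pi/7))*conj(exp(-4*I*pi/7)) + 1*(exp(2*I*pi/7))*conj(exp(-2*I*pi/7))
  = (1) + (exp(-4*I*pi/7)) + (exp(6*I*pi/7)) + (exp(2*I*pi/7)) + (exp(-2*I*pi/7)) + (exp(-6*I*pi/7)) + (exp(4*I*pi/7))
  = 0.
(Exp terms are combined using exp(i*s)*conj(exp(i*t)) = exp(i*(s-t)), and sums of them are collapsed using the identity that for every m > 1 the m distinct m-th roots of unity sum to 0, e.g. 1 + exp(2*I*pi/3) + exp(-2*I*pi/3) = 0.)
Dividing by |G| = 7 gives 0/7 = 0, matching the row-orthogonality relation <chi_6, chi_1> = [chi_6 = chi_1].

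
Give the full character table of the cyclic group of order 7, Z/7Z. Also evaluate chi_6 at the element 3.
Character table of Z/7Z (irreps indexed chi_0,...,chi_6 with chi_k(m) = zeta_7^(k*m), zeta_7 = exp(2*pi*i/7)):
  irrep \ class  {0} (size 1)  {1} (size 1)    {2} (size 1)    {3} (size 1)    {4} (size 1)    {5} (size 1)    {6} (size 1)  
  chi_0          1             1               1               1               1               1               1             
  chi_1          1             exp(2*I*pi/7)   exp(4*I*pi/7)   exp(6*I*pi/7)   exp(-6*I*pi/7)  exp(-4*I*pi/7)  exp(-2*I*pi/7)
  chi_2          1             exp(4*I*pi/7)   exp(-6*I*pi/7)  exp(-2*I*pi/7)  exp(2*I*pi/7)   exp(6*I*pi/7)   exp(-4*I*pi/7)
  chi_3          1             exp(6*I*pi/7)   exp(-2*I*pi/7)  exp(4*I*pi/7)   exp(-4*I*pi/7)  exp(2*I*pi/7)   exp(-6*I*pi/7)
  chi_4          1             exp(-6*I*pi/7)  exp(2*I*pi/7)   exp(-4*I*pi/7)  exp(4*I*pi/7)   exp(-2*I*pi/7)  exp(6*I*pi/7) 
  chi_5          1             exp(-4*I*pi/7)  exp(6*I*pi/7)   exp(2*I*pi/7)   exp(-2*I*pi/7)  exp(-6*I*pi/7)  exp(4*I*pi/7) 
  chi_6          1             exp(-2*I*pi/7)  exp(-4*I*pi/7)  exp(-6*I*pi/7)  exp(6*I*pi/7)   exp(4*I*pi/7)   exp(2*I*pi/7) 

Spot check: chi_6(3) = zeta_7^(6*3) = zeta_7^18 = exp(-6*I*pi/7).

Details: Z/7Z is abelian, so all 7 irreducible complex representations are 1-dimensional. They are given by chi_k(m) = zeta_7^(k*m) for k = 0,...,6. Row orthogonality: sum_m chi_k(m) conj(chi_l(m)) = 7 * [k = l].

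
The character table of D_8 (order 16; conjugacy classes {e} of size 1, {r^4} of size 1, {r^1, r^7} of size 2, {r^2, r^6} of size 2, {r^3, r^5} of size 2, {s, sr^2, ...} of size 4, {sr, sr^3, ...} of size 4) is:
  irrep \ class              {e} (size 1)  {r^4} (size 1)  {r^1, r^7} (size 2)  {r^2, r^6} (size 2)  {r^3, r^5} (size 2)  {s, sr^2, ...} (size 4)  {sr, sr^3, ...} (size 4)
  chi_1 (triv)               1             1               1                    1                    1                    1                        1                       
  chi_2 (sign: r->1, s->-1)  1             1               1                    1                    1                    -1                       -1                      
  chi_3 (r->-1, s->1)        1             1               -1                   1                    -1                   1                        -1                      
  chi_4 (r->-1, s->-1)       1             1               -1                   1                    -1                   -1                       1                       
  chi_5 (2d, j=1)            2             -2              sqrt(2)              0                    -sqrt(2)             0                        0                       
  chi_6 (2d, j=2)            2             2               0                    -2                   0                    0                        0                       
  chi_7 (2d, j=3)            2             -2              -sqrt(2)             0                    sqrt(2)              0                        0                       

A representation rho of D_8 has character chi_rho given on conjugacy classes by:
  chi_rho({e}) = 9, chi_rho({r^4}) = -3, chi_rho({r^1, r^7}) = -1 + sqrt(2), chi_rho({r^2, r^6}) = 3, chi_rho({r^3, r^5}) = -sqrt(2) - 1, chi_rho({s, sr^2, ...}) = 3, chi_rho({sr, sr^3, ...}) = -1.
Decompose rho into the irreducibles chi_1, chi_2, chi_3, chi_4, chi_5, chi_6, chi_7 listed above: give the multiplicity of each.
Multiplicities: chi_1: 1, chi_2: 0, chi_3: 2, chi_4: 0, chi_5: 2, chi_6: 0, chi_7: 1.

Reasoning: Use <chi_rho, chi> = (1/|G|) sum_C |C| * chi_rho(C) * conj(chi(C)) with |G| = 16 for each irreducible chi in the table:
  <chi_rho, chi_1> = (1/16)[1*(9)*conj(1) + 1*(-3)*conj(1) + 2*(-1 + sqrt(2))*conj(1) + 2*(3)*conj(1) + 2*(-sqrt(2) - 1)*conj(1) + 4*(3)*conj(1) + 4*(-1)*conj(1)]
      = (1/16)[(9) + (-3) + (-2 + 2*sqrt(2)) + (6) + (-2*sqrt(2) - 2) + (12) + (-4)] = 16/16 = 1
  <chi_rho, chi_2> = (1/16)[1*(9)*conj(1) + 1*(-3)*conj(1) + 2*(-1 + sqrt(2))*conj(1) + 2*(3)*conj(1) + 2*(-sqrt(2) - 1)*conj(1) + 4*(3)*conj(-1) + 4*(-1)*conj(-1)]
      = (1/16)[(9) + (-3) + (-2 + 2*sqrt(2)) + (6) + (-2*sqrt(2) - 2) + (-12) + (4)] = 0/16 = 0
  <chi_rho, chi_3> = (1/16)[1*(9)*conj(1) + 1*(-3)*conj(1) + 2*(-1 + sqrt(2))*conj(-1) + 2*(3)*conj(1) + 2*(-sqrt(2) - 1)*conj(-1) + 4*(3)*conj(1) + 4*(-1)*conj(-1)]
      = (1/16)[(9) + (-3) + (2 - 2*sqrt(2)) + (6) + (2 + 2*sqrt(2)) + (12) + (4)] = 32/16 = 2
  <chi_rho, chi_4> = (1/16)[1*(9)*conj(1) + 1*(-3)*conj(1) + 2*(-1 + sqrt(2))*conj(-1) + 2*(3)*conj(1) + 2*(-sqrt(2) - 1)*conj(-1) + 4*(3)*conj(-1) + 4*(-1)*conj(1)]
      = (1/16)[(9) + (-3) + (2 - 2*sqrt(2)) + (6) + (2 + 2*sqrt(2)) + (-12) + (-4)] = 0/16 = 0
  <chi_rho, chi_5> = (1/16)[1*(9)*conj(2) + 1*(-3)*conj(-2) + 2*(-1 + sqrt(2))*conj(sqrt(2)) + 2*(3)*conj(0) + 2*(-sqrt(2) - 1)*conj(-sqrt(2)) + 4*(3)*conj(0) + 4*(-1)*conj(0)]
      = (1/16)[(18) + (6) + (4 - 2*sqrt(2)) + (0) + (2*sqrt(2) + 4) + (0) + (0)] = 32/16 = 2
  <chi_rho, chi_6> = (1/16)[1*(9)*conj(2) + 1*(-3)*conj(2) + 2*(-1 + sqrt(2))*conj(0) + 2*(3)*conj(-2) + 2*(-sqrt(2) - 1)*conj(0) + 4*(3)*conj(0) + 4*(-1)*conj(0)]
      = (1/16)[(18) + (-6) + (0) + (-12) + (0) + (0) + (0)] = 0/16 = 0
  <chi_rho, chi_7> = (1/16)[1*(9)*conj(2) + 1*(-3)*conj(-2) + 2*(-1 + sqrt(2))*conj(-sqrt(2)) + 2*(3)*conj(0) + 2*(-sqrt(2) - 1)*conj(sqrt(2)) + 4*(3)*conj(0) + 4*(-1)*conj(0)]
      = (1/16)[(18) + (6) + (-4 + 2*sqrt(2)) + (0) + (-4 - 2*sqrt(2)) + (0) + (0)] = 16/16 = 1
Dimension check: dim(rho) = sum (mult * dim) = 1*1 + 0*1 + 2*1 + 0*1 + 2*2 + 0*2 + 1*2 = 9 = chi_rho(e) = 9.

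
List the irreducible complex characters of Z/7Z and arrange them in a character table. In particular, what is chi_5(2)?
Character table of Z/7Z (irreps indexed chi_0,...,chi_6 with chi_k(m) = zeta_7^(k*m), zeta_7 = exp(2*pi*i/7)):
  irrep \ class  {0} (size 1)  {1} (size 1)    {2} (size 1)    {3} (size 1)    {4} (size 1)    {5} (size 1)    {6} (size 1)  
  chi_0          1             1               1               1               1               1               1             
  chi_1          1             exp(2*I*pi/7)   exp(4*I*pi/7)   exp(6*I*pi/7)   exp(-6*I*pi/7)  exp(-4*I*pi/7)  exp(-2*I*pi/7)
  chi_2          1             exp(4*I*pi/7)   exp(-6*I*pi/7)  exp(-2*I*pi/7)  exp(2*I*pi/7)   exp(6*I*pi/7)   exp(-4*I*pi/7)
  chi_3          1             exp(6*I*pi/7)   exp(-2*I*pi/7)  exp(4*I*pi/7)   exp(-4*I*pi/7)  exp(2*I*pi/7)   exp(-6*I*pi/7)
  chi_4          1             exp(-6*I*pi/7)  exp(2*I*pi/7)   exp(-4*I*pi/7)  exp(4*I*pi/7)   exp(-2*I*pi/7)  exp(6*I*pi/7) 
  chi_5          1             exp(-4*I*pi/7)  exp(6*I*pi/7)   exp(2*I*pi/7)   exp(-2*I*pi/7)  exp(-6*I*pi/7)  exp(4*I*pi/7) 
  chi_6          1             exp(-2*I*pi/7)  exp(-4*I*pi/7)  exp(-6*I*pi/7)  exp(6*I*pi/7)   exp(4*I*pi/7)   exp(2*I*pi/7) 

Spot check: chi_5(2) = zeta_7^(5*2) = zeta_7^10 = exp(6*I*pi/7).

Derivation: Z/7Z is abelian, so all 7 irreducible complex representations are 1-dimensional. They are given by chi_k(m) = zeta_7^(k*m) for k = 0,...,6. Row orthogonality: sum_m chi_k(m) conj(chi_l(m)) = 7 * [k = l].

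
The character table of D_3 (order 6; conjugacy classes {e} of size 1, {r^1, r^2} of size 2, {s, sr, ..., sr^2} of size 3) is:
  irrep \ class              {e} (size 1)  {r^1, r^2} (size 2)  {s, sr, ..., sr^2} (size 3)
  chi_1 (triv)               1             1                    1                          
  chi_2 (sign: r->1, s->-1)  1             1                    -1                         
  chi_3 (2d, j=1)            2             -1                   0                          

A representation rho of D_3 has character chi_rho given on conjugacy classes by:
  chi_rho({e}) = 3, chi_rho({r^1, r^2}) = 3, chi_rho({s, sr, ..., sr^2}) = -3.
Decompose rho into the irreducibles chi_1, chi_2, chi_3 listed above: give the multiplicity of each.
Multiplicities: chi_1: 0, chi_2: 3, chi_3: 0.

Explanation: Use <chi_rho, chi> = (1/|G|) sum_C |C| * chi_rho(C) * conj(chi(C)) with |G| = 6 for each irreducible chi in the table:
  <chi_rho, chi_1> = (1/6)[1*(3)*conj(1) + 2*(3)*conj(1) + 3*(-3)*conj(1)]
      = (1/6)[(3) + (6) + (-9)] = 0/6 = 0
  <chi_rho, chi_2> = (1/6)[1*(3)*conj(1) + 2*(3)*conj(1) + 3*(-3)*conj(-1)]
      = (1/6)[(3) + (6) + (9)] = 18/6 = 3
  <chi_rho, chi_3> = (1/6)[1*(3)*conj(2) + 2*(3)*conj(-1) + 3*(-3)*conj(0)]
      = (1/6)[(6) + (-6) + (0)] = 0/6 = 0
Dimension check: dim(rho) = sum (mult * dim) = 0*1 + 3*1 + 0*2 = 3 = chi_rho(e) = 3.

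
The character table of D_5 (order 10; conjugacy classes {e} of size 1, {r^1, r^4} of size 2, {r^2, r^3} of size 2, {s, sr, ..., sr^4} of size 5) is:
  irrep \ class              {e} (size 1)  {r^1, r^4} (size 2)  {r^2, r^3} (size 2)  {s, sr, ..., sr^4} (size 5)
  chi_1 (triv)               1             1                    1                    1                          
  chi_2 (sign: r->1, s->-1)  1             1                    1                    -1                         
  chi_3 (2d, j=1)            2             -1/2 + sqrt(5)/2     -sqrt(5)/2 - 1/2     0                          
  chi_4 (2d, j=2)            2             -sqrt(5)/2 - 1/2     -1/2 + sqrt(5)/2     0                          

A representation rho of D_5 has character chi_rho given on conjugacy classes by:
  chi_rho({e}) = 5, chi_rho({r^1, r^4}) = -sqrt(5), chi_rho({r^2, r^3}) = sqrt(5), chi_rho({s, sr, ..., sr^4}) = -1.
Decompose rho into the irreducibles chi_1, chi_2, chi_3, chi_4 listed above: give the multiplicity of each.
Multiplicities: chi_1: 0, chi_2: 1, chi_3: 0, chi_4: 2.

Use <chi_rho, chi> = (1/|G|) sum_C |C| * chi_rho(C) * conj(chi(C)) with |G| = 10 for each irreducible chi in the table:
  <chi_rho, chi_1> = (1/10)[1*(5)*conj(1) + 2*(-sqrt(5))*conj(1) + 2*(sqrt(5))*conj(1) + 5*(-1)*conj(1)]
      = (1/10)[(5) + (-2*sqrt(5)) + (2*sqrt(5)) + (-5)] = 0/10 = 0
  <chi_rho, chi_2> = (1/10)[1*(5)*conj(1) + 2*(-sqrt(5))*conj(1) + 2*(sqrt(5))*conj(1) + 5*(-1)*conj(-1)]
      = (1/10)[(5) + (-2*sqrt(5)) + (2*sqrt(5)) + (5)] = 10/10 = 1
  <chi_rho, chi_3> = (1/10)[1*(5)*conj(2) + 2*(-sqrt(5))*conj(-1/2 + sqrt(5)/2) + 2*(sqrt(5))*conj(-sqrt(5)/2 - 1/2) + 5*(-1)*conj(0)]
      = (1/10)[(10) + (-5 + sqrt(5)) + (-5 - sqrt(5)) + (0)] = 0/10 = 0
  <chi_rho, chi_4> = (1/10)[1*(5)*conj(2) + 2*(-sqrt(5))*conj(-sqrt(5)/2 - 1/2) + 2*(sqrt(5))*conj(-1/2 + sqrt(5)/2) + 5*(-1)*conj(0)]
      = (1/10)[(10) + (sqrt(5) + 5) + (5 - sqrt(5)) + (0)] = 20/10 = 2
Dimension check: dim(rho) = sum (mult * dim) = 0*1 + 1*1 + 0*2 + 2*2 = 5 = chi_rho(e) = 5.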